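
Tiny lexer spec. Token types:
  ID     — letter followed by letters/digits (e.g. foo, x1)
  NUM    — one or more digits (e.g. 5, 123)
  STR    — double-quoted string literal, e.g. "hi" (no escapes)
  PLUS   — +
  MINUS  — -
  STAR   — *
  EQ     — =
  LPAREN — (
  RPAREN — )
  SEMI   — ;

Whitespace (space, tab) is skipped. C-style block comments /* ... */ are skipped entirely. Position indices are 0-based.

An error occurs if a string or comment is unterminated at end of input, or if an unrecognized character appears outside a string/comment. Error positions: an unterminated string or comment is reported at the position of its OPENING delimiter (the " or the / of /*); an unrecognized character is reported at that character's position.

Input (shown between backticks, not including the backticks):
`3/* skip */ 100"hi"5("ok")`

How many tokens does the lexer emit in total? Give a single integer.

Answer: 7

Derivation:
pos=0: emit NUM '3' (now at pos=1)
pos=1: enter COMMENT mode (saw '/*')
exit COMMENT mode (now at pos=11)
pos=12: emit NUM '100' (now at pos=15)
pos=15: enter STRING mode
pos=15: emit STR "hi" (now at pos=19)
pos=19: emit NUM '5' (now at pos=20)
pos=20: emit LPAREN '('
pos=21: enter STRING mode
pos=21: emit STR "ok" (now at pos=25)
pos=25: emit RPAREN ')'
DONE. 7 tokens: [NUM, NUM, STR, NUM, LPAREN, STR, RPAREN]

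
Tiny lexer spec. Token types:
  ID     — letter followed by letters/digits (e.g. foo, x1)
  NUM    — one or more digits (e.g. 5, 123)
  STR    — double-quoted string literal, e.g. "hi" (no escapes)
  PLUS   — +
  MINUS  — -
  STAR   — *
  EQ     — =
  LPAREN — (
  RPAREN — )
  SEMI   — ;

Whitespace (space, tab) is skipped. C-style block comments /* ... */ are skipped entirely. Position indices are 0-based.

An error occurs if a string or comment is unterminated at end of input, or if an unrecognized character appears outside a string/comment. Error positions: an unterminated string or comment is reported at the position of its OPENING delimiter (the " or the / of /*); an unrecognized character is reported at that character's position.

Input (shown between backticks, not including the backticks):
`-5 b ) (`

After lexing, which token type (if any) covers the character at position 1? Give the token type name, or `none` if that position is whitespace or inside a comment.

pos=0: emit MINUS '-'
pos=1: emit NUM '5' (now at pos=2)
pos=3: emit ID 'b' (now at pos=4)
pos=5: emit RPAREN ')'
pos=7: emit LPAREN '('
DONE. 5 tokens: [MINUS, NUM, ID, RPAREN, LPAREN]
Position 1: char is '5' -> NUM

Answer: NUM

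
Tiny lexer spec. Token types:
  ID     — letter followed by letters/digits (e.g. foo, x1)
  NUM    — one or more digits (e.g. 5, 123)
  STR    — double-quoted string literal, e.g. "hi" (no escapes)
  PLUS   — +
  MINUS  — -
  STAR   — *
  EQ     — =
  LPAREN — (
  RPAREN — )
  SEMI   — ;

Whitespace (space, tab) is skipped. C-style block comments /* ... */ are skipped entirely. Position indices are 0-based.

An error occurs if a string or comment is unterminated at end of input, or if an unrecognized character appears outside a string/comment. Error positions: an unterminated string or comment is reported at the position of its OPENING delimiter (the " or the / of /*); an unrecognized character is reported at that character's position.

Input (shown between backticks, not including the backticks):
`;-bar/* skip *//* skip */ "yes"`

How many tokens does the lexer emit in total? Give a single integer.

Answer: 4

Derivation:
pos=0: emit SEMI ';'
pos=1: emit MINUS '-'
pos=2: emit ID 'bar' (now at pos=5)
pos=5: enter COMMENT mode (saw '/*')
exit COMMENT mode (now at pos=15)
pos=15: enter COMMENT mode (saw '/*')
exit COMMENT mode (now at pos=25)
pos=26: enter STRING mode
pos=26: emit STR "yes" (now at pos=31)
DONE. 4 tokens: [SEMI, MINUS, ID, STR]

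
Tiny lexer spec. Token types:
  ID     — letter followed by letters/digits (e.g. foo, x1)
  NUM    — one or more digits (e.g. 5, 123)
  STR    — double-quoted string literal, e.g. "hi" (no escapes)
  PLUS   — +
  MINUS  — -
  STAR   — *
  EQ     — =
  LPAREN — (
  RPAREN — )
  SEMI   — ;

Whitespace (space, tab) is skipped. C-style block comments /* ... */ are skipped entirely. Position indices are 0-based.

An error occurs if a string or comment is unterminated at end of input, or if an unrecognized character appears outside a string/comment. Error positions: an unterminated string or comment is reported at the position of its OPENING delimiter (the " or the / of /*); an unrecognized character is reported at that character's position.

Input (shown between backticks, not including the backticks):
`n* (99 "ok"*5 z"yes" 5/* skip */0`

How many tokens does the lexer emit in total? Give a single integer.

Answer: 11

Derivation:
pos=0: emit ID 'n' (now at pos=1)
pos=1: emit STAR '*'
pos=3: emit LPAREN '('
pos=4: emit NUM '99' (now at pos=6)
pos=7: enter STRING mode
pos=7: emit STR "ok" (now at pos=11)
pos=11: emit STAR '*'
pos=12: emit NUM '5' (now at pos=13)
pos=14: emit ID 'z' (now at pos=15)
pos=15: enter STRING mode
pos=15: emit STR "yes" (now at pos=20)
pos=21: emit NUM '5' (now at pos=22)
pos=22: enter COMMENT mode (saw '/*')
exit COMMENT mode (now at pos=32)
pos=32: emit NUM '0' (now at pos=33)
DONE. 11 tokens: [ID, STAR, LPAREN, NUM, STR, STAR, NUM, ID, STR, NUM, NUM]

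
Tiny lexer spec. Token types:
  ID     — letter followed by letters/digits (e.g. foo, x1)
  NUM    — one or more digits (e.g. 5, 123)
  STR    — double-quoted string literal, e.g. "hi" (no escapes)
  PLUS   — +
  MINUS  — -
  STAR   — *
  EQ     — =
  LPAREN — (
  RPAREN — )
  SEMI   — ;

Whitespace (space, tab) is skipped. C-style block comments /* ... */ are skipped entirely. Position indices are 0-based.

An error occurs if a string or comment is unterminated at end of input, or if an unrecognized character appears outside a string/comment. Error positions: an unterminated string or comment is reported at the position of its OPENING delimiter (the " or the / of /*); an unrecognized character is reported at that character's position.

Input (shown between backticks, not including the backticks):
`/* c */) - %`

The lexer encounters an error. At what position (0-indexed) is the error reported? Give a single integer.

Answer: 11

Derivation:
pos=0: enter COMMENT mode (saw '/*')
exit COMMENT mode (now at pos=7)
pos=7: emit RPAREN ')'
pos=9: emit MINUS '-'
pos=11: ERROR — unrecognized char '%'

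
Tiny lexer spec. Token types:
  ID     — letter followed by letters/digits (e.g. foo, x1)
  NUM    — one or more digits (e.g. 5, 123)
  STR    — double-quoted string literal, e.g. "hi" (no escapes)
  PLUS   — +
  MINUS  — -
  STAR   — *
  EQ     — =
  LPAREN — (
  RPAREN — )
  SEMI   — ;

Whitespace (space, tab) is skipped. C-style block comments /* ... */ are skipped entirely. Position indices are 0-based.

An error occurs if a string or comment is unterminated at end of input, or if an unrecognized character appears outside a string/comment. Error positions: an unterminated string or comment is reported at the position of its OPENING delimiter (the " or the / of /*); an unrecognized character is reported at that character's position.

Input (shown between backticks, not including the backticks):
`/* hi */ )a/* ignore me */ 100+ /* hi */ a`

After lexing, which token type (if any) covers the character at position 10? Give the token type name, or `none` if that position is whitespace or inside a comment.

pos=0: enter COMMENT mode (saw '/*')
exit COMMENT mode (now at pos=8)
pos=9: emit RPAREN ')'
pos=10: emit ID 'a' (now at pos=11)
pos=11: enter COMMENT mode (saw '/*')
exit COMMENT mode (now at pos=26)
pos=27: emit NUM '100' (now at pos=30)
pos=30: emit PLUS '+'
pos=32: enter COMMENT mode (saw '/*')
exit COMMENT mode (now at pos=40)
pos=41: emit ID 'a' (now at pos=42)
DONE. 5 tokens: [RPAREN, ID, NUM, PLUS, ID]
Position 10: char is 'a' -> ID

Answer: ID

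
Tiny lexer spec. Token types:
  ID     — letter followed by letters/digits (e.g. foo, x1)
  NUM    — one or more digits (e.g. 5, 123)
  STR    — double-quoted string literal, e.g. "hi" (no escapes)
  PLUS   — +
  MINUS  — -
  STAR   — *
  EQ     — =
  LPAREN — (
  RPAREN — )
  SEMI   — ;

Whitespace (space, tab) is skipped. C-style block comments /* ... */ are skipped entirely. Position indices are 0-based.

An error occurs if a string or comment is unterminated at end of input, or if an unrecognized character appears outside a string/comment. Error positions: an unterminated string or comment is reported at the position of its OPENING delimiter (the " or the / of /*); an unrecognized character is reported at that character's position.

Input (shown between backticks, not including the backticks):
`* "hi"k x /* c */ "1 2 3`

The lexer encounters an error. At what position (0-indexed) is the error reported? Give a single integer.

pos=0: emit STAR '*'
pos=2: enter STRING mode
pos=2: emit STR "hi" (now at pos=6)
pos=6: emit ID 'k' (now at pos=7)
pos=8: emit ID 'x' (now at pos=9)
pos=10: enter COMMENT mode (saw '/*')
exit COMMENT mode (now at pos=17)
pos=18: enter STRING mode
pos=18: ERROR — unterminated string

Answer: 18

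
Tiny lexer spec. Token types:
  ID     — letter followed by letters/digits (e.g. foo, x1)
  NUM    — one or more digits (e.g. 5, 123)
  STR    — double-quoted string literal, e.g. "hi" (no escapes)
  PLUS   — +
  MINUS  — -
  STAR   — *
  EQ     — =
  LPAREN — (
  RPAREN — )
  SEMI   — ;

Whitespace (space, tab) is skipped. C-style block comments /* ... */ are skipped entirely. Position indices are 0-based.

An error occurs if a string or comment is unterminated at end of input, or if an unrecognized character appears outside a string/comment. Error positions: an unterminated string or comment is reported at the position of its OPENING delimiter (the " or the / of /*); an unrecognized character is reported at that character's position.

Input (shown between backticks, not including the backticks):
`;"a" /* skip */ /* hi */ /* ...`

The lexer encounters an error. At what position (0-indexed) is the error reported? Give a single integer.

Answer: 25

Derivation:
pos=0: emit SEMI ';'
pos=1: enter STRING mode
pos=1: emit STR "a" (now at pos=4)
pos=5: enter COMMENT mode (saw '/*')
exit COMMENT mode (now at pos=15)
pos=16: enter COMMENT mode (saw '/*')
exit COMMENT mode (now at pos=24)
pos=25: enter COMMENT mode (saw '/*')
pos=25: ERROR — unterminated comment (reached EOF)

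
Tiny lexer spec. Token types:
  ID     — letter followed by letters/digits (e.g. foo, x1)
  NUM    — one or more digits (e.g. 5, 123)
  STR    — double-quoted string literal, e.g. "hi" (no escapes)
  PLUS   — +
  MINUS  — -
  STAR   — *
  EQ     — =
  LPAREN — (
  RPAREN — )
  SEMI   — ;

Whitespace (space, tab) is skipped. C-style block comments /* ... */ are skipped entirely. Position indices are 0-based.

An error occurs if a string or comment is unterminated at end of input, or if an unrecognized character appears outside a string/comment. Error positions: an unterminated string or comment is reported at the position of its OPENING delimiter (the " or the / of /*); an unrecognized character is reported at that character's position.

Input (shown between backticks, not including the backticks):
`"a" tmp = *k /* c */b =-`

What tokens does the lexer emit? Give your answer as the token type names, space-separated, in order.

Answer: STR ID EQ STAR ID ID EQ MINUS

Derivation:
pos=0: enter STRING mode
pos=0: emit STR "a" (now at pos=3)
pos=4: emit ID 'tmp' (now at pos=7)
pos=8: emit EQ '='
pos=10: emit STAR '*'
pos=11: emit ID 'k' (now at pos=12)
pos=13: enter COMMENT mode (saw '/*')
exit COMMENT mode (now at pos=20)
pos=20: emit ID 'b' (now at pos=21)
pos=22: emit EQ '='
pos=23: emit MINUS '-'
DONE. 8 tokens: [STR, ID, EQ, STAR, ID, ID, EQ, MINUS]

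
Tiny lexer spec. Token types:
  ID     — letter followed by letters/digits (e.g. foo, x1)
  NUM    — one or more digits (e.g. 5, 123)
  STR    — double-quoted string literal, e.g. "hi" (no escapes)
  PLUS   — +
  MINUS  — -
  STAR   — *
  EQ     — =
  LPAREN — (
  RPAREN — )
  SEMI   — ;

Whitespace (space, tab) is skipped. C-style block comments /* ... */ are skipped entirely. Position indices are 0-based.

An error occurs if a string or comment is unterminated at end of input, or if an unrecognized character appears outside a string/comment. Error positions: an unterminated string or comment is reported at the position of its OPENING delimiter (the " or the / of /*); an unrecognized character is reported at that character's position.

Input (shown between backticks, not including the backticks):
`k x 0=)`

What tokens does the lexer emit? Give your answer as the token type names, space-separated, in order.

Answer: ID ID NUM EQ RPAREN

Derivation:
pos=0: emit ID 'k' (now at pos=1)
pos=2: emit ID 'x' (now at pos=3)
pos=4: emit NUM '0' (now at pos=5)
pos=5: emit EQ '='
pos=6: emit RPAREN ')'
DONE. 5 tokens: [ID, ID, NUM, EQ, RPAREN]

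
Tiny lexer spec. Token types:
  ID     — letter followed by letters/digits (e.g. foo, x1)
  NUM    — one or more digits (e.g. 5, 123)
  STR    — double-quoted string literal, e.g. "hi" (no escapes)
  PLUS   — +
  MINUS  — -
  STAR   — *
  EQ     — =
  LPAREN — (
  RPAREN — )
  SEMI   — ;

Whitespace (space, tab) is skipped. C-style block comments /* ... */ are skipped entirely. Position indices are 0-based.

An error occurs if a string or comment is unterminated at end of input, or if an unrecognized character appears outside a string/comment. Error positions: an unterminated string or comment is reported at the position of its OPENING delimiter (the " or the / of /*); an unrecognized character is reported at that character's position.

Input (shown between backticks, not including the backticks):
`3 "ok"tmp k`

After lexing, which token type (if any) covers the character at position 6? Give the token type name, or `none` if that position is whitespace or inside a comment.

Answer: ID

Derivation:
pos=0: emit NUM '3' (now at pos=1)
pos=2: enter STRING mode
pos=2: emit STR "ok" (now at pos=6)
pos=6: emit ID 'tmp' (now at pos=9)
pos=10: emit ID 'k' (now at pos=11)
DONE. 4 tokens: [NUM, STR, ID, ID]
Position 6: char is 't' -> ID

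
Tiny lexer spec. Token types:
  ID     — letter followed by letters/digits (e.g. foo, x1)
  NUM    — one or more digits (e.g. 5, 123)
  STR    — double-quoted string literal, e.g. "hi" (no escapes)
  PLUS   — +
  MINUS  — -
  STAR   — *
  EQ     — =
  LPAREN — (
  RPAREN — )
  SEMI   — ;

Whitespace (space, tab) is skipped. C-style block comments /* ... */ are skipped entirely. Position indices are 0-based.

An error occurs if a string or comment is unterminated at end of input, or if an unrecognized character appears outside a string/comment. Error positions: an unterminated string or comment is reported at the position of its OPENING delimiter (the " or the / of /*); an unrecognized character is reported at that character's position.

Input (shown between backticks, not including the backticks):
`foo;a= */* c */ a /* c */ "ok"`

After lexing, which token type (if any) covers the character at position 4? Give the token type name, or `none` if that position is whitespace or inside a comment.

Answer: ID

Derivation:
pos=0: emit ID 'foo' (now at pos=3)
pos=3: emit SEMI ';'
pos=4: emit ID 'a' (now at pos=5)
pos=5: emit EQ '='
pos=7: emit STAR '*'
pos=8: enter COMMENT mode (saw '/*')
exit COMMENT mode (now at pos=15)
pos=16: emit ID 'a' (now at pos=17)
pos=18: enter COMMENT mode (saw '/*')
exit COMMENT mode (now at pos=25)
pos=26: enter STRING mode
pos=26: emit STR "ok" (now at pos=30)
DONE. 7 tokens: [ID, SEMI, ID, EQ, STAR, ID, STR]
Position 4: char is 'a' -> ID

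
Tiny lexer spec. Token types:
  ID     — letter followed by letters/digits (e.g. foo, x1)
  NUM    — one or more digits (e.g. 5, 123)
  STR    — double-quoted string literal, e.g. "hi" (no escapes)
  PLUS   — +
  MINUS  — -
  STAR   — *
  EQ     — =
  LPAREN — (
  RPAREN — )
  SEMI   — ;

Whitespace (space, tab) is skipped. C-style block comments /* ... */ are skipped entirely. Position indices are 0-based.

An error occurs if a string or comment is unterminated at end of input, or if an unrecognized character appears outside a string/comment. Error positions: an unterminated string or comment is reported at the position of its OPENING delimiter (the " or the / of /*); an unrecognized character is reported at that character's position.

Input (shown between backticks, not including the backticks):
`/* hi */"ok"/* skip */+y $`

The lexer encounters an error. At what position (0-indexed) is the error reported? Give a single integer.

Answer: 25

Derivation:
pos=0: enter COMMENT mode (saw '/*')
exit COMMENT mode (now at pos=8)
pos=8: enter STRING mode
pos=8: emit STR "ok" (now at pos=12)
pos=12: enter COMMENT mode (saw '/*')
exit COMMENT mode (now at pos=22)
pos=22: emit PLUS '+'
pos=23: emit ID 'y' (now at pos=24)
pos=25: ERROR — unrecognized char '$'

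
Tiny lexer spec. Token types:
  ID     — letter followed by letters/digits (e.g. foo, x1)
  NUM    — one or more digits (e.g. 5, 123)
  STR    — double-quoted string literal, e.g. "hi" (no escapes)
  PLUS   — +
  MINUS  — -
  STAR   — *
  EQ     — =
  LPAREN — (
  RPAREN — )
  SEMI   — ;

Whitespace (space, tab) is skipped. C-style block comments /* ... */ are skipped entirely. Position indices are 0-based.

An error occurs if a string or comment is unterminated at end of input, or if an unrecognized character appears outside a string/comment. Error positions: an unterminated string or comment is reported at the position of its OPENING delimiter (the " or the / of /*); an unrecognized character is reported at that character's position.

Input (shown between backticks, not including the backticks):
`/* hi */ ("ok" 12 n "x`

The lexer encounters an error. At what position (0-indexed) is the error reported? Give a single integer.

pos=0: enter COMMENT mode (saw '/*')
exit COMMENT mode (now at pos=8)
pos=9: emit LPAREN '('
pos=10: enter STRING mode
pos=10: emit STR "ok" (now at pos=14)
pos=15: emit NUM '12' (now at pos=17)
pos=18: emit ID 'n' (now at pos=19)
pos=20: enter STRING mode
pos=20: ERROR — unterminated string

Answer: 20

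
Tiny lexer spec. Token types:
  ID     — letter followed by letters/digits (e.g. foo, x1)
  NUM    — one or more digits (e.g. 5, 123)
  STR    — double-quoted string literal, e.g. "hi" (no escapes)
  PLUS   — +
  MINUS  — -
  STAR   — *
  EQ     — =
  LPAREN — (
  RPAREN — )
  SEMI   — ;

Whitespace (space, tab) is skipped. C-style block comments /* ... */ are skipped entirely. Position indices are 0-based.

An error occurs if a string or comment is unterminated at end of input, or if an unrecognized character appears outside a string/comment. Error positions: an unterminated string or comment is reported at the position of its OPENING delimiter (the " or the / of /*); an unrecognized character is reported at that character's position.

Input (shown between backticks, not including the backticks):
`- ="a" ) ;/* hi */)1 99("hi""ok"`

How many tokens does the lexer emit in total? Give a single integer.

Answer: 11

Derivation:
pos=0: emit MINUS '-'
pos=2: emit EQ '='
pos=3: enter STRING mode
pos=3: emit STR "a" (now at pos=6)
pos=7: emit RPAREN ')'
pos=9: emit SEMI ';'
pos=10: enter COMMENT mode (saw '/*')
exit COMMENT mode (now at pos=18)
pos=18: emit RPAREN ')'
pos=19: emit NUM '1' (now at pos=20)
pos=21: emit NUM '99' (now at pos=23)
pos=23: emit LPAREN '('
pos=24: enter STRING mode
pos=24: emit STR "hi" (now at pos=28)
pos=28: enter STRING mode
pos=28: emit STR "ok" (now at pos=32)
DONE. 11 tokens: [MINUS, EQ, STR, RPAREN, SEMI, RPAREN, NUM, NUM, LPAREN, STR, STR]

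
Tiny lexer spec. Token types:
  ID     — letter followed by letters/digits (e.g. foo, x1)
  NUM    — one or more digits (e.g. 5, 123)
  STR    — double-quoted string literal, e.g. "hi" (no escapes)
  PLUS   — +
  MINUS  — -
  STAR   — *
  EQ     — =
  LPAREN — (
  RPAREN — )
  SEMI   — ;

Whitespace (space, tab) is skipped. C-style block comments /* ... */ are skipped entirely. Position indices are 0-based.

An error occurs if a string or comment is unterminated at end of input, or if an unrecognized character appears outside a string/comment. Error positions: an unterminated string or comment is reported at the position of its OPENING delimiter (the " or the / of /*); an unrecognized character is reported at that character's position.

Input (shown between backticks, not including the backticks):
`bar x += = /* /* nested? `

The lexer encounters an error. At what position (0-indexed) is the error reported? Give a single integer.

pos=0: emit ID 'bar' (now at pos=3)
pos=4: emit ID 'x' (now at pos=5)
pos=6: emit PLUS '+'
pos=7: emit EQ '='
pos=9: emit EQ '='
pos=11: enter COMMENT mode (saw '/*')
pos=11: ERROR — unterminated comment (reached EOF)

Answer: 11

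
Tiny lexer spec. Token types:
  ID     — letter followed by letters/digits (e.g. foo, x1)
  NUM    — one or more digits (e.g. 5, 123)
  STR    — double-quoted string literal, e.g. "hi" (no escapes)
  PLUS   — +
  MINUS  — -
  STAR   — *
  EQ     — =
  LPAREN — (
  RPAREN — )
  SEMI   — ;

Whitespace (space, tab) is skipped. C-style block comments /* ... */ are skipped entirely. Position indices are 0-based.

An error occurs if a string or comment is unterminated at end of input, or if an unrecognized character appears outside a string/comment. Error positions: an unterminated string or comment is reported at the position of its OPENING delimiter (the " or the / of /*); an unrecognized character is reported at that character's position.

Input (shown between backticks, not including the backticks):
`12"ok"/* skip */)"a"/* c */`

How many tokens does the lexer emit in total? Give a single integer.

Answer: 4

Derivation:
pos=0: emit NUM '12' (now at pos=2)
pos=2: enter STRING mode
pos=2: emit STR "ok" (now at pos=6)
pos=6: enter COMMENT mode (saw '/*')
exit COMMENT mode (now at pos=16)
pos=16: emit RPAREN ')'
pos=17: enter STRING mode
pos=17: emit STR "a" (now at pos=20)
pos=20: enter COMMENT mode (saw '/*')
exit COMMENT mode (now at pos=27)
DONE. 4 tokens: [NUM, STR, RPAREN, STR]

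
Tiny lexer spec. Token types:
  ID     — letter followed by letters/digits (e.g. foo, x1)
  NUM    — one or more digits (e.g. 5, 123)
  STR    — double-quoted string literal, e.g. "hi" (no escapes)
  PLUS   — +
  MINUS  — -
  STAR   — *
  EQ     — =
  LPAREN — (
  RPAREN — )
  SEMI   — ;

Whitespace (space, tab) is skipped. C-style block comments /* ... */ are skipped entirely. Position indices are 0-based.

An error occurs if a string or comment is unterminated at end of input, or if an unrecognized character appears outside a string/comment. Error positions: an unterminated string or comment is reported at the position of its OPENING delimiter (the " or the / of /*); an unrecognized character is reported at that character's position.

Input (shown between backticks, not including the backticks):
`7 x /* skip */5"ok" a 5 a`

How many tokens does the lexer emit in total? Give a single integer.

pos=0: emit NUM '7' (now at pos=1)
pos=2: emit ID 'x' (now at pos=3)
pos=4: enter COMMENT mode (saw '/*')
exit COMMENT mode (now at pos=14)
pos=14: emit NUM '5' (now at pos=15)
pos=15: enter STRING mode
pos=15: emit STR "ok" (now at pos=19)
pos=20: emit ID 'a' (now at pos=21)
pos=22: emit NUM '5' (now at pos=23)
pos=24: emit ID 'a' (now at pos=25)
DONE. 7 tokens: [NUM, ID, NUM, STR, ID, NUM, ID]

Answer: 7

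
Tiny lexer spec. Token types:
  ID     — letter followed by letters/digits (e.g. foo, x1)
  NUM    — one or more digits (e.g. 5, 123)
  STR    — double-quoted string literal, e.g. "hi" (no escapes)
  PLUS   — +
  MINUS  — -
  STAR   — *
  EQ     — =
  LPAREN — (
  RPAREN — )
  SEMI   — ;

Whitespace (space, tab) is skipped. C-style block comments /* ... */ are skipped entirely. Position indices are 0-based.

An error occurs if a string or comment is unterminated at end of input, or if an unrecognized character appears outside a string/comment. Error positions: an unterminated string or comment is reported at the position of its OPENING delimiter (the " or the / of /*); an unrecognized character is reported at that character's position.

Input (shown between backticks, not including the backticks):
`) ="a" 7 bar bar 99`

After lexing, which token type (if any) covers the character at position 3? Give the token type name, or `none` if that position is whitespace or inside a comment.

pos=0: emit RPAREN ')'
pos=2: emit EQ '='
pos=3: enter STRING mode
pos=3: emit STR "a" (now at pos=6)
pos=7: emit NUM '7' (now at pos=8)
pos=9: emit ID 'bar' (now at pos=12)
pos=13: emit ID 'bar' (now at pos=16)
pos=17: emit NUM '99' (now at pos=19)
DONE. 7 tokens: [RPAREN, EQ, STR, NUM, ID, ID, NUM]
Position 3: char is '"' -> STR

Answer: STR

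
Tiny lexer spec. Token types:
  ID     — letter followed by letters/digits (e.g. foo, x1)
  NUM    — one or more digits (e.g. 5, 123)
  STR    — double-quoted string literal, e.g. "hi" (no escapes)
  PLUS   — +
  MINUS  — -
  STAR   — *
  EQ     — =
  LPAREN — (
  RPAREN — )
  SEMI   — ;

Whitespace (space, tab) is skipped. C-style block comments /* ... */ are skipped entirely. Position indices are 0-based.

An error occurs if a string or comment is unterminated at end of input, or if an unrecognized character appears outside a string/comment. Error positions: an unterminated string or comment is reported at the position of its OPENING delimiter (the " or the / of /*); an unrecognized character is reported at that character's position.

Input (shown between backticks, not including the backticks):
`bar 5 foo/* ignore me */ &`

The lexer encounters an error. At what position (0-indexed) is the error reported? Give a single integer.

Answer: 25

Derivation:
pos=0: emit ID 'bar' (now at pos=3)
pos=4: emit NUM '5' (now at pos=5)
pos=6: emit ID 'foo' (now at pos=9)
pos=9: enter COMMENT mode (saw '/*')
exit COMMENT mode (now at pos=24)
pos=25: ERROR — unrecognized char '&'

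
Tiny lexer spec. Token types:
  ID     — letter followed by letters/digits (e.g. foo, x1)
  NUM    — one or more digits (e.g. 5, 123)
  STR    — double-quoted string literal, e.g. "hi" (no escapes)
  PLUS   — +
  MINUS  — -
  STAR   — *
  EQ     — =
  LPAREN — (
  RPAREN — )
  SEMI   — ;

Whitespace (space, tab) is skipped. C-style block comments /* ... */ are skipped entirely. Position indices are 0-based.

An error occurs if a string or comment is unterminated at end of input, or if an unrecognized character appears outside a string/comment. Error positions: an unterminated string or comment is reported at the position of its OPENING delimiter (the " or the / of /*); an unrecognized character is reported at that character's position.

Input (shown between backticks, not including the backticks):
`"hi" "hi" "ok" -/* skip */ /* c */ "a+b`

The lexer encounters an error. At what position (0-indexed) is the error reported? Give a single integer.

pos=0: enter STRING mode
pos=0: emit STR "hi" (now at pos=4)
pos=5: enter STRING mode
pos=5: emit STR "hi" (now at pos=9)
pos=10: enter STRING mode
pos=10: emit STR "ok" (now at pos=14)
pos=15: emit MINUS '-'
pos=16: enter COMMENT mode (saw '/*')
exit COMMENT mode (now at pos=26)
pos=27: enter COMMENT mode (saw '/*')
exit COMMENT mode (now at pos=34)
pos=35: enter STRING mode
pos=35: ERROR — unterminated string

Answer: 35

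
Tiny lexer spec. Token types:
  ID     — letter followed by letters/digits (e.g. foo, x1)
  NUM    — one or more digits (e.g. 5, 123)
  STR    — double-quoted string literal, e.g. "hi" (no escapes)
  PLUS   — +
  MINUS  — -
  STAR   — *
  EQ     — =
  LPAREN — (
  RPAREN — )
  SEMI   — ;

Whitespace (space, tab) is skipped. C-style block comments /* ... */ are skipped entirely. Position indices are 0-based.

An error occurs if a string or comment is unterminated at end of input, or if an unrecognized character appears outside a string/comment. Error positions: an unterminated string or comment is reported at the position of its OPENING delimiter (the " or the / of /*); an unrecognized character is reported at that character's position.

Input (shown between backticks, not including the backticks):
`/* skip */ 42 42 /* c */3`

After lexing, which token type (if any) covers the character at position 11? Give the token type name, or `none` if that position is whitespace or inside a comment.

pos=0: enter COMMENT mode (saw '/*')
exit COMMENT mode (now at pos=10)
pos=11: emit NUM '42' (now at pos=13)
pos=14: emit NUM '42' (now at pos=16)
pos=17: enter COMMENT mode (saw '/*')
exit COMMENT mode (now at pos=24)
pos=24: emit NUM '3' (now at pos=25)
DONE. 3 tokens: [NUM, NUM, NUM]
Position 11: char is '4' -> NUM

Answer: NUM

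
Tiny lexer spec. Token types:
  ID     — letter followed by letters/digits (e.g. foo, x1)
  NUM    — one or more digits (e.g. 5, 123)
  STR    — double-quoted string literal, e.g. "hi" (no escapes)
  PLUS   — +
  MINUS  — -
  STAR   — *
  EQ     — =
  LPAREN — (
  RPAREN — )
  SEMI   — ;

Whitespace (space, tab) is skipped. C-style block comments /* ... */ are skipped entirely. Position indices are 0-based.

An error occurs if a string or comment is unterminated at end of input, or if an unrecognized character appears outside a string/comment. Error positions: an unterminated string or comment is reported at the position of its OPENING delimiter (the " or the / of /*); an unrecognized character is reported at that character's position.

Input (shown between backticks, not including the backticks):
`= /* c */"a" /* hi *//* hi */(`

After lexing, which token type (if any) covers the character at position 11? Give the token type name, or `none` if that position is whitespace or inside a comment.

Answer: STR

Derivation:
pos=0: emit EQ '='
pos=2: enter COMMENT mode (saw '/*')
exit COMMENT mode (now at pos=9)
pos=9: enter STRING mode
pos=9: emit STR "a" (now at pos=12)
pos=13: enter COMMENT mode (saw '/*')
exit COMMENT mode (now at pos=21)
pos=21: enter COMMENT mode (saw '/*')
exit COMMENT mode (now at pos=29)
pos=29: emit LPAREN '('
DONE. 3 tokens: [EQ, STR, LPAREN]
Position 11: char is '"' -> STR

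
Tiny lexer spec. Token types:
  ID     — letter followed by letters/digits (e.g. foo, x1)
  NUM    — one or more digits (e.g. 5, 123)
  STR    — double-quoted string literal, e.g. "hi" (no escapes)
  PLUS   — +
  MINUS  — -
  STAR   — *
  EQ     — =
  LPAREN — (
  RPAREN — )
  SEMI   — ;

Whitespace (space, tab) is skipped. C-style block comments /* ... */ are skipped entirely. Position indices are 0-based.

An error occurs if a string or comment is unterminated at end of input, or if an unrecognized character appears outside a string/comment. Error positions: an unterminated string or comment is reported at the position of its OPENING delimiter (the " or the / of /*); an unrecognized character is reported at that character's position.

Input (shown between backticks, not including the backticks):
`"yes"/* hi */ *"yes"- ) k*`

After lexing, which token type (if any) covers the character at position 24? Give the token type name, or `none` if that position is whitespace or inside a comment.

Answer: ID

Derivation:
pos=0: enter STRING mode
pos=0: emit STR "yes" (now at pos=5)
pos=5: enter COMMENT mode (saw '/*')
exit COMMENT mode (now at pos=13)
pos=14: emit STAR '*'
pos=15: enter STRING mode
pos=15: emit STR "yes" (now at pos=20)
pos=20: emit MINUS '-'
pos=22: emit RPAREN ')'
pos=24: emit ID 'k' (now at pos=25)
pos=25: emit STAR '*'
DONE. 7 tokens: [STR, STAR, STR, MINUS, RPAREN, ID, STAR]
Position 24: char is 'k' -> ID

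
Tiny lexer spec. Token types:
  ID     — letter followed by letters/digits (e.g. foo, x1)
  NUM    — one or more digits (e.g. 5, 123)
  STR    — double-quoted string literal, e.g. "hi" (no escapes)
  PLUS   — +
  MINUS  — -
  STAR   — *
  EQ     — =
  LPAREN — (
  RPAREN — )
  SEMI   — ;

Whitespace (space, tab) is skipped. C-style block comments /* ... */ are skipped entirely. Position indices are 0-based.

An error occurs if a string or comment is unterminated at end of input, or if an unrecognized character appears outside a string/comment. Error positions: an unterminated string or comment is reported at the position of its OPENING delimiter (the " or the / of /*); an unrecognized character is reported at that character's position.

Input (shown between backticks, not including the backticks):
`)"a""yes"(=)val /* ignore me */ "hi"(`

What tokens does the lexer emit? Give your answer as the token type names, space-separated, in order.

Answer: RPAREN STR STR LPAREN EQ RPAREN ID STR LPAREN

Derivation:
pos=0: emit RPAREN ')'
pos=1: enter STRING mode
pos=1: emit STR "a" (now at pos=4)
pos=4: enter STRING mode
pos=4: emit STR "yes" (now at pos=9)
pos=9: emit LPAREN '('
pos=10: emit EQ '='
pos=11: emit RPAREN ')'
pos=12: emit ID 'val' (now at pos=15)
pos=16: enter COMMENT mode (saw '/*')
exit COMMENT mode (now at pos=31)
pos=32: enter STRING mode
pos=32: emit STR "hi" (now at pos=36)
pos=36: emit LPAREN '('
DONE. 9 tokens: [RPAREN, STR, STR, LPAREN, EQ, RPAREN, ID, STR, LPAREN]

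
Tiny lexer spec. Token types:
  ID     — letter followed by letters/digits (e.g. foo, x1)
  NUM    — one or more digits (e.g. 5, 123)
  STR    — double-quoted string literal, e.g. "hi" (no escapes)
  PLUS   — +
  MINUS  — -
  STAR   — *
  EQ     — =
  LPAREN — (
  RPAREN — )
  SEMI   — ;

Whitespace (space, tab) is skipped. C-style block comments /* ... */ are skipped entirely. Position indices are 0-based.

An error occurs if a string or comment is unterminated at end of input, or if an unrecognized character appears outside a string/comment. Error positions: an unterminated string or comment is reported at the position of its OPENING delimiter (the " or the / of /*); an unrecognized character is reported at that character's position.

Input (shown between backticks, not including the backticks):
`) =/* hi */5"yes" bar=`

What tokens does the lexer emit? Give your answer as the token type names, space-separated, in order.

pos=0: emit RPAREN ')'
pos=2: emit EQ '='
pos=3: enter COMMENT mode (saw '/*')
exit COMMENT mode (now at pos=11)
pos=11: emit NUM '5' (now at pos=12)
pos=12: enter STRING mode
pos=12: emit STR "yes" (now at pos=17)
pos=18: emit ID 'bar' (now at pos=21)
pos=21: emit EQ '='
DONE. 6 tokens: [RPAREN, EQ, NUM, STR, ID, EQ]

Answer: RPAREN EQ NUM STR ID EQ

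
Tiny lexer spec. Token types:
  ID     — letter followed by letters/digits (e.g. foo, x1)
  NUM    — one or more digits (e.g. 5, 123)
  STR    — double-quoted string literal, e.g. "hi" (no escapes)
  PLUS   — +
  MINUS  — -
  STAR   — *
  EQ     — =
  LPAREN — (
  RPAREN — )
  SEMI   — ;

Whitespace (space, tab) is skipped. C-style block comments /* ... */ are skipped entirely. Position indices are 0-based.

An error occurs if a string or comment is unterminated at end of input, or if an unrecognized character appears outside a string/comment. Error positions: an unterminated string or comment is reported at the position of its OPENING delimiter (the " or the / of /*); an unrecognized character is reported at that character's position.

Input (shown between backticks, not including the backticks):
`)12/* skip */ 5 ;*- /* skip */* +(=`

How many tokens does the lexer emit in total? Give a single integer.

pos=0: emit RPAREN ')'
pos=1: emit NUM '12' (now at pos=3)
pos=3: enter COMMENT mode (saw '/*')
exit COMMENT mode (now at pos=13)
pos=14: emit NUM '5' (now at pos=15)
pos=16: emit SEMI ';'
pos=17: emit STAR '*'
pos=18: emit MINUS '-'
pos=20: enter COMMENT mode (saw '/*')
exit COMMENT mode (now at pos=30)
pos=30: emit STAR '*'
pos=32: emit PLUS '+'
pos=33: emit LPAREN '('
pos=34: emit EQ '='
DONE. 10 tokens: [RPAREN, NUM, NUM, SEMI, STAR, MINUS, STAR, PLUS, LPAREN, EQ]

Answer: 10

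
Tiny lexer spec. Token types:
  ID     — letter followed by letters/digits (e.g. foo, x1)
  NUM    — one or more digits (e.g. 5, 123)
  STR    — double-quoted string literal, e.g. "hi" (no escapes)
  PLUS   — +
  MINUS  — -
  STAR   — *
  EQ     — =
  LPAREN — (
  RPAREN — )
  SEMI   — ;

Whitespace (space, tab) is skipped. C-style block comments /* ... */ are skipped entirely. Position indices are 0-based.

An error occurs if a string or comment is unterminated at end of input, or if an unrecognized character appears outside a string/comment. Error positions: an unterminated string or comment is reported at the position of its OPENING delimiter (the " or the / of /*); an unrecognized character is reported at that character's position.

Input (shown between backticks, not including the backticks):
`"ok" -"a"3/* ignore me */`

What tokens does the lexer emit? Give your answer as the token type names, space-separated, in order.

Answer: STR MINUS STR NUM

Derivation:
pos=0: enter STRING mode
pos=0: emit STR "ok" (now at pos=4)
pos=5: emit MINUS '-'
pos=6: enter STRING mode
pos=6: emit STR "a" (now at pos=9)
pos=9: emit NUM '3' (now at pos=10)
pos=10: enter COMMENT mode (saw '/*')
exit COMMENT mode (now at pos=25)
DONE. 4 tokens: [STR, MINUS, STR, NUM]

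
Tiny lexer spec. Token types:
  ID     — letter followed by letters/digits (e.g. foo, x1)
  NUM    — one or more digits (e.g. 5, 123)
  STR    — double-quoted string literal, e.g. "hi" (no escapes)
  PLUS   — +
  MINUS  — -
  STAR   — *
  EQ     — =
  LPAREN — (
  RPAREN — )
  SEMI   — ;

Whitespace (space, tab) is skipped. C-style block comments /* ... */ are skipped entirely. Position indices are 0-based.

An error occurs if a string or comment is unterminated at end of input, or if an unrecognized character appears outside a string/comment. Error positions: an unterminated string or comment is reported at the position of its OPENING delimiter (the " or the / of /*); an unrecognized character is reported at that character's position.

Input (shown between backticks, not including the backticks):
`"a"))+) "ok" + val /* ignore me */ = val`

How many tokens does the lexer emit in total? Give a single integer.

Answer: 10

Derivation:
pos=0: enter STRING mode
pos=0: emit STR "a" (now at pos=3)
pos=3: emit RPAREN ')'
pos=4: emit RPAREN ')'
pos=5: emit PLUS '+'
pos=6: emit RPAREN ')'
pos=8: enter STRING mode
pos=8: emit STR "ok" (now at pos=12)
pos=13: emit PLUS '+'
pos=15: emit ID 'val' (now at pos=18)
pos=19: enter COMMENT mode (saw '/*')
exit COMMENT mode (now at pos=34)
pos=35: emit EQ '='
pos=37: emit ID 'val' (now at pos=40)
DONE. 10 tokens: [STR, RPAREN, RPAREN, PLUS, RPAREN, STR, PLUS, ID, EQ, ID]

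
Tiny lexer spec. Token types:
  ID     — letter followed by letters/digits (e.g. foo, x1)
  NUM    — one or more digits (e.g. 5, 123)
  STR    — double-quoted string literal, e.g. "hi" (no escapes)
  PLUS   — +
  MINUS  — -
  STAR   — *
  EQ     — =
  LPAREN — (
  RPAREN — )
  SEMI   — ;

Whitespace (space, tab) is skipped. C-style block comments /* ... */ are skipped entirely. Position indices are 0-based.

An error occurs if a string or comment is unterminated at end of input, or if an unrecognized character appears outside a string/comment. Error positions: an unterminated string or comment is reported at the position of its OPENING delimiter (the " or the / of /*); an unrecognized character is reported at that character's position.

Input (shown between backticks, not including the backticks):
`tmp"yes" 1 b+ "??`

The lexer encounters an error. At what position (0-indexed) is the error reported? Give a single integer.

Answer: 14

Derivation:
pos=0: emit ID 'tmp' (now at pos=3)
pos=3: enter STRING mode
pos=3: emit STR "yes" (now at pos=8)
pos=9: emit NUM '1' (now at pos=10)
pos=11: emit ID 'b' (now at pos=12)
pos=12: emit PLUS '+'
pos=14: enter STRING mode
pos=14: ERROR — unterminated string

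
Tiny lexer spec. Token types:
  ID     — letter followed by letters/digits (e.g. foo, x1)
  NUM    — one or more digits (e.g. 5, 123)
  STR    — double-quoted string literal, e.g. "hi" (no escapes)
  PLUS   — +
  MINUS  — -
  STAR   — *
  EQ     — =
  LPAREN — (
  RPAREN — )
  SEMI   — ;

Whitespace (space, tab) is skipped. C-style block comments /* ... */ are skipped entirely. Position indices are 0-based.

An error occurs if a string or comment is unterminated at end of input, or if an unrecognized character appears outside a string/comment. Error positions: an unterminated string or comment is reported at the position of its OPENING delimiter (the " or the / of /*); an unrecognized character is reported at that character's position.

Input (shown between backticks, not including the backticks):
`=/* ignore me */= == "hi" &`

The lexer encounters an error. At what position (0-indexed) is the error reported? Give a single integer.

pos=0: emit EQ '='
pos=1: enter COMMENT mode (saw '/*')
exit COMMENT mode (now at pos=16)
pos=16: emit EQ '='
pos=18: emit EQ '='
pos=19: emit EQ '='
pos=21: enter STRING mode
pos=21: emit STR "hi" (now at pos=25)
pos=26: ERROR — unrecognized char '&'

Answer: 26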